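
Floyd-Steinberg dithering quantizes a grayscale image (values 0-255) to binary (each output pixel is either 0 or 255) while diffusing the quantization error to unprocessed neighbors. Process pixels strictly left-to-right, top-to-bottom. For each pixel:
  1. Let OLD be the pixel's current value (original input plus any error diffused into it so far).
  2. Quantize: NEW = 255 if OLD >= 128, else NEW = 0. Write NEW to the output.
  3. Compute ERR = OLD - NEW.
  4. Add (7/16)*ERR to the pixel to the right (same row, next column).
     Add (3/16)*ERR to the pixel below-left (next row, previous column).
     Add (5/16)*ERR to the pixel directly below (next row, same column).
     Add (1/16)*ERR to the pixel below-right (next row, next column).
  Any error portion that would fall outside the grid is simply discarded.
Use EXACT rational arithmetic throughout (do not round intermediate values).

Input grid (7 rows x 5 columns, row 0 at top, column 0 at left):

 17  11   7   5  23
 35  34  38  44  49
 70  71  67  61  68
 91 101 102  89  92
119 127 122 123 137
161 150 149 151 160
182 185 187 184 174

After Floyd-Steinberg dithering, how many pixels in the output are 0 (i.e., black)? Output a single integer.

(0,0): OLD=17 → NEW=0, ERR=17
(0,1): OLD=295/16 → NEW=0, ERR=295/16
(0,2): OLD=3857/256 → NEW=0, ERR=3857/256
(0,3): OLD=47479/4096 → NEW=0, ERR=47479/4096
(0,4): OLD=1839681/65536 → NEW=0, ERR=1839681/65536
(1,0): OLD=11205/256 → NEW=0, ERR=11205/256
(1,1): OLD=128611/2048 → NEW=0, ERR=128611/2048
(1,2): OLD=4817439/65536 → NEW=0, ERR=4817439/65536
(1,3): OLD=22541043/262144 → NEW=0, ERR=22541043/262144
(1,4): OLD=403140473/4194304 → NEW=0, ERR=403140473/4194304
(2,0): OLD=3127793/32768 → NEW=0, ERR=3127793/32768
(2,1): OLD=156136555/1048576 → NEW=255, ERR=-111250325/1048576
(2,2): OLD=1067057665/16777216 → NEW=0, ERR=1067057665/16777216
(2,3): OLD=37128050291/268435456 → NEW=255, ERR=-31322990989/268435456
(2,4): OLD=224883818597/4294967296 → NEW=0, ERR=224883818597/4294967296
(3,0): OLD=1693422561/16777216 → NEW=0, ERR=1693422561/16777216
(3,1): OLD=17434257997/134217728 → NEW=255, ERR=-16791262643/134217728
(3,2): OLD=165924544223/4294967296 → NEW=0, ERR=165924544223/4294967296
(3,3): OLD=714935522247/8589934592 → NEW=0, ERR=714935522247/8589934592
(3,4): OLD=18895434849475/137438953472 → NEW=255, ERR=-16151498285885/137438953472
(4,0): OLD=272913668623/2147483648 → NEW=0, ERR=272913668623/2147483648
(4,1): OLD=10792852691599/68719476736 → NEW=255, ERR=-6730613876081/68719476736
(4,2): OLD=108861411054657/1099511627776 → NEW=0, ERR=108861411054657/1099511627776
(4,3): OLD=3038268219543695/17592186044416 → NEW=255, ERR=-1447739221782385/17592186044416
(4,4): OLD=19555126303478633/281474976710656 → NEW=0, ERR=19555126303478633/281474976710656
(5,0): OLD=200495717423373/1099511627776 → NEW=255, ERR=-79879747659507/1099511627776
(5,1): OLD=1003768297229159/8796093022208 → NEW=0, ERR=1003768297229159/8796093022208
(5,2): OLD=58635185757844639/281474976710656 → NEW=255, ERR=-13140933303372641/281474976710656
(5,3): OLD=139692943251793425/1125899906842624 → NEW=0, ERR=139692943251793425/1125899906842624
(5,4): OLD=4158601580155171435/18014398509481984 → NEW=255, ERR=-435070039762734485/18014398509481984
(6,0): OLD=25430337865976893/140737488355328 → NEW=255, ERR=-10457721664631747/140737488355328
(6,1): OLD=787488740004411027/4503599627370496 → NEW=255, ERR=-360929164975065453/4503599627370496
(6,2): OLD=12087235953200105089/72057594037927936 → NEW=255, ERR=-6287450526471518591/72057594037927936
(6,3): OLD=204242225600116899531/1152921504606846976 → NEW=255, ERR=-89752758074629079349/1152921504606846976
(6,4): OLD=2585287323468819857741/18446744073709551616 → NEW=255, ERR=-2118632415327115804339/18446744073709551616
Output grid:
  Row 0: .....  (5 black, running=5)
  Row 1: .....  (5 black, running=10)
  Row 2: .#.#.  (3 black, running=13)
  Row 3: .#..#  (3 black, running=16)
  Row 4: .#.#.  (3 black, running=19)
  Row 5: #.#.#  (2 black, running=21)
  Row 6: #####  (0 black, running=21)

Answer: 21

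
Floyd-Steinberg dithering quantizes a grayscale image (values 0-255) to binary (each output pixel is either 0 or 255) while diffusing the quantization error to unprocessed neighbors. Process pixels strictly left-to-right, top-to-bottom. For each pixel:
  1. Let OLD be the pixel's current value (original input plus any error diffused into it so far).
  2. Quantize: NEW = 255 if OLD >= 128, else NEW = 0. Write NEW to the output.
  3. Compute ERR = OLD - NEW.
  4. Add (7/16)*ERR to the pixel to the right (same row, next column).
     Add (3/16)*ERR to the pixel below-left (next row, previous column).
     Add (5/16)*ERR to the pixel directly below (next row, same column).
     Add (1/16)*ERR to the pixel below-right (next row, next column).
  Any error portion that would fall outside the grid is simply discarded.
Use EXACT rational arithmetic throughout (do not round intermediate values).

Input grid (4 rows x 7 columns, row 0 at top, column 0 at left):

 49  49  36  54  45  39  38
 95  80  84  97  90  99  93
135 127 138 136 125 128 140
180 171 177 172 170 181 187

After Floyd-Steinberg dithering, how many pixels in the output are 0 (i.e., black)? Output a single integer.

(0,0): OLD=49 → NEW=0, ERR=49
(0,1): OLD=1127/16 → NEW=0, ERR=1127/16
(0,2): OLD=17105/256 → NEW=0, ERR=17105/256
(0,3): OLD=340919/4096 → NEW=0, ERR=340919/4096
(0,4): OLD=5335553/65536 → NEW=0, ERR=5335553/65536
(0,5): OLD=78243335/1048576 → NEW=0, ERR=78243335/1048576
(0,6): OLD=1185237553/16777216 → NEW=0, ERR=1185237553/16777216
(1,0): OLD=31621/256 → NEW=0, ERR=31621/256
(1,1): OLD=351523/2048 → NEW=255, ERR=-170717/2048
(1,2): OLD=5794655/65536 → NEW=0, ERR=5794655/65536
(1,3): OLD=47483379/262144 → NEW=255, ERR=-19363341/262144
(1,4): OLD=1716625401/16777216 → NEW=0, ERR=1716625401/16777216
(1,5): OLD=24886284489/134217728 → NEW=255, ERR=-9339236151/134217728
(1,6): OLD=191765975207/2147483648 → NEW=0, ERR=191765975207/2147483648
(2,0): OLD=5176369/32768 → NEW=255, ERR=-3179471/32768
(2,1): OLD=86820779/1048576 → NEW=0, ERR=86820779/1048576
(2,2): OLD=3066806465/16777216 → NEW=255, ERR=-1211383615/16777216
(2,3): OLD=14232287737/134217728 → NEW=0, ERR=14232287737/134217728
(2,4): OLD=199397373577/1073741824 → NEW=255, ERR=-74406791543/1073741824
(2,5): OLD=3404238514371/34359738368 → NEW=0, ERR=3404238514371/34359738368
(2,6): OLD=113745917106821/549755813888 → NEW=255, ERR=-26441815434619/549755813888
(3,0): OLD=2771645857/16777216 → NEW=255, ERR=-1506544223/16777216
(3,1): OLD=18520137869/134217728 → NEW=255, ERR=-15705382771/134217728
(3,2): OLD=137760752311/1073741824 → NEW=255, ERR=-136043412809/1073741824
(3,3): OLD=567794048369/4294967296 → NEW=255, ERR=-527422612111/4294967296
(3,4): OLD=65873916639649/549755813888 → NEW=0, ERR=65873916639649/549755813888
(3,5): OLD=1104063805536499/4398046511104 → NEW=255, ERR=-17438054795021/4398046511104
(3,6): OLD=12414958690112749/70368744177664 → NEW=255, ERR=-5529071075191571/70368744177664
Output grid:
  Row 0: .......  (7 black, running=7)
  Row 1: .#.#.#.  (4 black, running=11)
  Row 2: #.#.#.#  (3 black, running=14)
  Row 3: ####.##  (1 black, running=15)

Answer: 15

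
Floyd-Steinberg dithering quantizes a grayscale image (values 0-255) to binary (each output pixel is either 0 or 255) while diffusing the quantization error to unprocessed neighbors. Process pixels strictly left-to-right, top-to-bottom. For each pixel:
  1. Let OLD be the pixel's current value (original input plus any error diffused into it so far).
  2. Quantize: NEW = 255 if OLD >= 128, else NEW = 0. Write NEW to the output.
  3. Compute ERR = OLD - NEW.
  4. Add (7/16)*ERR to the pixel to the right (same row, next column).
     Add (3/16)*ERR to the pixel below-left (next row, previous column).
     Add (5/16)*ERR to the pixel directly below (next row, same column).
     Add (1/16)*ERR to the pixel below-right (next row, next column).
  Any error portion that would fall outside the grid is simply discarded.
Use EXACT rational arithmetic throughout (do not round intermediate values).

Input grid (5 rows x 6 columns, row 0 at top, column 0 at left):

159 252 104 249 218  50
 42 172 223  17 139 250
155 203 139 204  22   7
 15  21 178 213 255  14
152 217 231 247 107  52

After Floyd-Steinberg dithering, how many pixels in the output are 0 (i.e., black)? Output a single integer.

Answer: 13

Derivation:
(0,0): OLD=159 → NEW=255, ERR=-96
(0,1): OLD=210 → NEW=255, ERR=-45
(0,2): OLD=1349/16 → NEW=0, ERR=1349/16
(0,3): OLD=73187/256 → NEW=255, ERR=7907/256
(0,4): OLD=948277/4096 → NEW=255, ERR=-96203/4096
(0,5): OLD=2603379/65536 → NEW=0, ERR=2603379/65536
(1,0): OLD=57/16 → NEW=0, ERR=57/16
(1,1): OLD=21671/128 → NEW=255, ERR=-10969/128
(1,2): OLD=879963/4096 → NEW=255, ERR=-164517/4096
(1,3): OLD=162947/16384 → NEW=0, ERR=162947/16384
(1,4): OLD=152452669/1048576 → NEW=255, ERR=-114934211/1048576
(1,5): OLD=3573406875/16777216 → NEW=255, ERR=-704783205/16777216
(2,0): OLD=286813/2048 → NEW=255, ERR=-235427/2048
(2,1): OLD=7773831/65536 → NEW=0, ERR=7773831/65536
(2,2): OLD=183346757/1048576 → NEW=255, ERR=-84040123/1048576
(2,3): OLD=1249747629/8388608 → NEW=255, ERR=-889347411/8388608
(2,4): OLD=-17687512489/268435456 → NEW=0, ERR=-17687512489/268435456
(2,5): OLD=-179553630767/4294967296 → NEW=0, ERR=-179553630767/4294967296
(3,0): OLD=1381813/1048576 → NEW=0, ERR=1381813/1048576
(3,1): OLD=305620857/8388608 → NEW=0, ERR=305620857/8388608
(3,2): OLD=10497752399/67108864 → NEW=255, ERR=-6615007921/67108864
(3,3): OLD=512735417545/4294967296 → NEW=0, ERR=512735417545/4294967296
(3,4): OLD=9351803362321/34359738368 → NEW=255, ERR=590070078481/34359738368
(3,5): OLD=2380925114527/549755813888 → NEW=0, ERR=2380925114527/549755813888
(4,0): OLD=21373229747/134217728 → NEW=255, ERR=-12852290893/134217728
(4,1): OLD=360974408463/2147483648 → NEW=255, ERR=-186633921777/2147483648
(4,2): OLD=12839205817837/68719476736 → NEW=255, ERR=-4684260749843/68719476736
(4,3): OLD=276575032575153/1099511627776 → NEW=255, ERR=-3800432507727/1099511627776
(4,4): OLD=2095717909334065/17592186044416 → NEW=0, ERR=2095717909334065/17592186044416
(4,5): OLD=29989788052799159/281474976710656 → NEW=0, ERR=29989788052799159/281474976710656
Output grid:
  Row 0: ##.##.  (2 black, running=2)
  Row 1: .##.##  (2 black, running=4)
  Row 2: #.##..  (3 black, running=7)
  Row 3: ..#.#.  (4 black, running=11)
  Row 4: ####..  (2 black, running=13)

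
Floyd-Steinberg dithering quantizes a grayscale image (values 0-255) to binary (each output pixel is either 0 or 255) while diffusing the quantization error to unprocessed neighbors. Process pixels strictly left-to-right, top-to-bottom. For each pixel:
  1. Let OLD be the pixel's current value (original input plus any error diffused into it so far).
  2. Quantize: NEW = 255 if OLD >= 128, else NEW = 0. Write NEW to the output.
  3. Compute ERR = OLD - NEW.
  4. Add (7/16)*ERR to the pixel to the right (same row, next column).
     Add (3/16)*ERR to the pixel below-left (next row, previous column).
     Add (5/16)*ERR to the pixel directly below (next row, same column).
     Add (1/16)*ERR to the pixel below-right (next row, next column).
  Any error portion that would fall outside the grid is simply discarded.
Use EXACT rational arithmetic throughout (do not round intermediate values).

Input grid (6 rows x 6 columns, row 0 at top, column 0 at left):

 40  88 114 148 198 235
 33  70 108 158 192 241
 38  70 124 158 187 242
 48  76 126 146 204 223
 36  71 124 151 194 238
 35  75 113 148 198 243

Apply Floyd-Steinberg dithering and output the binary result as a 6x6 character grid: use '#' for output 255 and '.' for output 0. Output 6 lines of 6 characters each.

Answer: ..#.##
..####
..#.##
.#.#.#
..#.##
..#.##

Derivation:
(0,0): OLD=40 → NEW=0, ERR=40
(0,1): OLD=211/2 → NEW=0, ERR=211/2
(0,2): OLD=5125/32 → NEW=255, ERR=-3035/32
(0,3): OLD=54531/512 → NEW=0, ERR=54531/512
(0,4): OLD=2003733/8192 → NEW=255, ERR=-85227/8192
(0,5): OLD=30205331/131072 → NEW=255, ERR=-3218029/131072
(1,0): OLD=2089/32 → NEW=0, ERR=2089/32
(1,1): OLD=29759/256 → NEW=0, ERR=29759/256
(1,2): OLD=1276171/8192 → NEW=255, ERR=-812789/8192
(1,3): OLD=4587423/32768 → NEW=255, ERR=-3768417/32768
(1,4): OLD=294625197/2097152 → NEW=255, ERR=-240148563/2097152
(1,5): OLD=6126317739/33554432 → NEW=255, ERR=-2430062421/33554432
(2,0): OLD=328485/4096 → NEW=0, ERR=328485/4096
(2,1): OLD=16631687/131072 → NEW=0, ERR=16631687/131072
(2,2): OLD=281461141/2097152 → NEW=255, ERR=-253312619/2097152
(2,3): OLD=696999405/16777216 → NEW=0, ERR=696999405/16777216
(2,4): OLD=79791920903/536870912 → NEW=255, ERR=-57110161657/536870912
(2,5): OLD=1423110013857/8589934592 → NEW=255, ERR=-767323307103/8589934592
(3,0): OLD=203115957/2097152 → NEW=0, ERR=203115957/2097152
(3,1): OLD=2355364977/16777216 → NEW=255, ERR=-1922825103/16777216
(3,2): OLD=7225220563/134217728 → NEW=0, ERR=7225220563/134217728
(3,3): OLD=1331778015561/8589934592 → NEW=255, ERR=-858655305399/8589934592
(3,4): OLD=7756520105993/68719476736 → NEW=0, ERR=7756520105993/68719476736
(3,5): OLD=261483700759783/1099511627776 → NEW=255, ERR=-18891764323097/1099511627776
(4,0): OLD=12019839387/268435456 → NEW=0, ERR=12019839387/268435456
(4,1): OLD=304605711359/4294967296 → NEW=0, ERR=304605711359/4294967296
(4,2): OLD=20058528400781/137438953472 → NEW=255, ERR=-14988404734579/137438953472
(4,3): OLD=212379000506849/2199023255552 → NEW=0, ERR=212379000506849/2199023255552
(4,4): OLD=9220298061619505/35184372088832 → NEW=255, ERR=248283178967345/35184372088832
(4,5): OLD=136668727169616567/562949953421312 → NEW=255, ERR=-6883510952817993/562949953421312
(5,0): OLD=4280585970797/68719476736 → NEW=0, ERR=4280585970797/68719476736
(5,1): OLD=234780805137405/2199023255552 → NEW=0, ERR=234780805137405/2199023255552
(5,2): OLD=2606661214484943/17592186044416 → NEW=255, ERR=-1879346226841137/17592186044416
(5,3): OLD=70903883895975989/562949953421312 → NEW=0, ERR=70903883895975989/562949953421312
(5,4): OLD=291666723162404413/1125899906842624 → NEW=255, ERR=4562246917535293/1125899906842624
(5,5): OLD=4348544518425644273/18014398509481984 → NEW=255, ERR=-245127101492261647/18014398509481984
Row 0: ..#.##
Row 1: ..####
Row 2: ..#.##
Row 3: .#.#.#
Row 4: ..#.##
Row 5: ..#.##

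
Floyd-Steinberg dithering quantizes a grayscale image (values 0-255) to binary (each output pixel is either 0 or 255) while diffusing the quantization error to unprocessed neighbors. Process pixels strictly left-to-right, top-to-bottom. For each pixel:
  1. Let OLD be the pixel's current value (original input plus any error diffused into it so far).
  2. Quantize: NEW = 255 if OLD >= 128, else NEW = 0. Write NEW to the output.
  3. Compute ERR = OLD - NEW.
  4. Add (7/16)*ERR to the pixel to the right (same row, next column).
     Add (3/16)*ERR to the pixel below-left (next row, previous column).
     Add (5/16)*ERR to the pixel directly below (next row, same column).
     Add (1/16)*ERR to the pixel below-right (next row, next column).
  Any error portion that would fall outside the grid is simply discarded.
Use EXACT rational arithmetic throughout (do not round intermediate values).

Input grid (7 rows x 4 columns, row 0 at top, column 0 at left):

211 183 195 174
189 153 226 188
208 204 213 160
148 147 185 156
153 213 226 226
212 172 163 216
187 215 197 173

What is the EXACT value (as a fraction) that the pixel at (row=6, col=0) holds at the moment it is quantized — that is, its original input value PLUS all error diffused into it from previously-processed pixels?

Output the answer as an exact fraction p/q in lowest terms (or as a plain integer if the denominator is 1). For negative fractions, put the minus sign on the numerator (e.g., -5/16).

(0,0): OLD=211 → NEW=255, ERR=-44
(0,1): OLD=655/4 → NEW=255, ERR=-365/4
(0,2): OLD=9925/64 → NEW=255, ERR=-6395/64
(0,3): OLD=133411/1024 → NEW=255, ERR=-127709/1024
(1,0): OLD=10121/64 → NEW=255, ERR=-6199/64
(1,1): OLD=31039/512 → NEW=0, ERR=31039/512
(1,2): OLD=3149163/16384 → NEW=255, ERR=-1028757/16384
(1,3): OLD=30227933/262144 → NEW=0, ERR=30227933/262144
(2,0): OLD=1549093/8192 → NEW=255, ERR=-539867/8192
(2,1): OLD=46212263/262144 → NEW=255, ERR=-20634457/262144
(2,2): OLD=96652595/524288 → NEW=255, ERR=-37040845/524288
(2,3): OLD=1352250471/8388608 → NEW=255, ERR=-786844569/8388608
(3,0): OLD=472474901/4194304 → NEW=0, ERR=472474901/4194304
(3,1): OLD=10356178571/67108864 → NEW=255, ERR=-6756581749/67108864
(3,2): OLD=103473333749/1073741824 → NEW=0, ERR=103473333749/1073741824
(3,3): OLD=2824932754227/17179869184 → NEW=255, ERR=-1555933887693/17179869184
(4,0): OLD=181810745905/1073741824 → NEW=255, ERR=-91993419215/1073741824
(4,1): OLD=1453102618835/8589934592 → NEW=255, ERR=-737330702125/8589934592
(4,2): OLD=53680157248691/274877906944 → NEW=255, ERR=-16413709022029/274877906944
(4,3): OLD=781077010779605/4398046511104 → NEW=255, ERR=-340424849551915/4398046511104
(5,0): OLD=23245329261089/137438953472 → NEW=255, ERR=-11801603874271/137438953472
(5,1): OLD=400477190944967/4398046511104 → NEW=0, ERR=400477190944967/4398046511104
(5,2): OLD=361298782739623/2199023255552 → NEW=255, ERR=-199452147426137/2199023255552
(5,3): OLD=10442575086297467/70368744177664 → NEW=255, ERR=-7501454679006853/70368744177664
(6,0): OLD=12472130114174709/70368744177664 → NEW=255, ERR=-5471899651129611/70368744177664
Target (6,0): original=187, with diffused error = 12472130114174709/70368744177664

Answer: 12472130114174709/70368744177664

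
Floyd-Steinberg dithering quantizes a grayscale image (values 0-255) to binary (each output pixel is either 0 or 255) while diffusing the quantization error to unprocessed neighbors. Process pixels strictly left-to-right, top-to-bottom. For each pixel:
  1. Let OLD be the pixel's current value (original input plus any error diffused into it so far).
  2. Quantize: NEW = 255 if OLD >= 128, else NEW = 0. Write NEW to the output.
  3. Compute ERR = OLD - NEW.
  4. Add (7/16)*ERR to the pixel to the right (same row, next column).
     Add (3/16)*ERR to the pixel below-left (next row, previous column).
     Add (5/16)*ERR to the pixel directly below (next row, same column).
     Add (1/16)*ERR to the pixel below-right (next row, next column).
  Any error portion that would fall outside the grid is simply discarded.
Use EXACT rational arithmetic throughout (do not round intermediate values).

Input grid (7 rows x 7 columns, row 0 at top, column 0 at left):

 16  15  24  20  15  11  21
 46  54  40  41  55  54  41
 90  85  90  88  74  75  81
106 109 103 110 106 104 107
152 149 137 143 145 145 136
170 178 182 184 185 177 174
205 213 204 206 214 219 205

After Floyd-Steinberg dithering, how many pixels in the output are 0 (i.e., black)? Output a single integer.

(0,0): OLD=16 → NEW=0, ERR=16
(0,1): OLD=22 → NEW=0, ERR=22
(0,2): OLD=269/8 → NEW=0, ERR=269/8
(0,3): OLD=4443/128 → NEW=0, ERR=4443/128
(0,4): OLD=61821/2048 → NEW=0, ERR=61821/2048
(0,5): OLD=793195/32768 → NEW=0, ERR=793195/32768
(0,6): OLD=16562413/524288 → NEW=0, ERR=16562413/524288
(1,0): OLD=441/8 → NEW=0, ERR=441/8
(1,1): OLD=5907/64 → NEW=0, ERR=5907/64
(1,2): OLD=202283/2048 → NEW=0, ERR=202283/2048
(1,3): OLD=842309/8192 → NEW=0, ERR=842309/8192
(1,4): OLD=60883165/524288 → NEW=0, ERR=60883165/524288
(1,5): OLD=504068001/4194304 → NEW=0, ERR=504068001/4194304
(1,6): OLD=7043964911/67108864 → NEW=0, ERR=7043964911/67108864
(2,0): OLD=127521/1024 → NEW=0, ERR=127521/1024
(2,1): OLD=6235439/32768 → NEW=255, ERR=-2120401/32768
(2,2): OLD=61657845/524288 → NEW=0, ERR=61657845/524288
(2,3): OLD=836887621/4194304 → NEW=255, ERR=-232659899/4194304
(2,4): OLD=3858114727/33554432 → NEW=0, ERR=3858114727/33554432
(2,5): OLD=203794622911/1073741824 → NEW=255, ERR=-70009542209/1073741824
(2,6): OLD=1594061209577/17179869184 → NEW=0, ERR=1594061209577/17179869184
(3,0): OLD=69616685/524288 → NEW=255, ERR=-64076755/524288
(3,1): OLD=273226597/4194304 → NEW=0, ERR=273226597/4194304
(3,2): OLD=5160860973/33554432 → NEW=255, ERR=-3395519187/33554432
(3,3): OLD=5187652039/67108864 → NEW=0, ERR=5187652039/67108864
(3,4): OLD=2749791957421/17179869184 → NEW=255, ERR=-1631074684499/17179869184
(3,5): OLD=9163277261459/137438953472 → NEW=0, ERR=9163277261459/137438953472
(3,6): OLD=354239656154605/2199023255552 → NEW=255, ERR=-206511274011155/2199023255552
(4,0): OLD=8457156919/67108864 → NEW=0, ERR=8457156919/67108864
(4,1): OLD=212470818207/1073741824 → NEW=255, ERR=-61333346913/1073741824
(4,2): OLD=1699978886601/17179869184 → NEW=0, ERR=1699978886601/17179869184
(4,3): OLD=25607928815939/137438953472 → NEW=255, ERR=-9439004319421/137438953472
(4,4): OLD=112828248799691/1099511627776 → NEW=0, ERR=112828248799691/1099511627776
(4,5): OLD=6586080235343697/35184372088832 → NEW=255, ERR=-2385934647308463/35184372088832
(4,6): OLD=45684548192180295/562949953421312 → NEW=0, ERR=45684548192180295/562949953421312
(5,0): OLD=3413150274061/17179869184 → NEW=255, ERR=-967716367859/17179869184
(5,1): OLD=22256276969523/137438953472 → NEW=255, ERR=-12790656165837/137438953472
(5,2): OLD=171259556725259/1099511627776 → NEW=255, ERR=-109115908357621/1099511627776
(5,3): OLD=1271437048016947/8796093022208 → NEW=255, ERR=-971566672646093/8796093022208
(5,4): OLD=85420205309105511/562949953421312 → NEW=255, ERR=-58132032813329049/562949953421312
(5,5): OLD=595648487286578939/4503599627370496 → NEW=255, ERR=-552769417692897541/4503599627370496
(5,6): OLD=10190617731580906613/72057594037927936 → NEW=255, ERR=-8184068748090717067/72057594037927936
(6,0): OLD=373719144176289/2199023255552 → NEW=255, ERR=-187031785989471/2199023255552
(6,1): OLD=4383233114496281/35184372088832 → NEW=0, ERR=4383233114496281/35184372088832
(6,2): OLD=113132668911994867/562949953421312 → NEW=255, ERR=-30419569210439693/562949953421312
(6,3): OLD=550690641618863821/4503599627370496 → NEW=0, ERR=550690641618863821/4503599627370496
(6,4): OLD=3698531978360492713/18014398509481984 → NEW=255, ERR=-895139641557413207/18014398509481984
(6,5): OLD=151211239685481845195/1152921504606846976 → NEW=255, ERR=-142783743989264133685/1152921504606846976
(6,6): OLD=1985861856408970009629/18446744073709551616 → NEW=0, ERR=1985861856408970009629/18446744073709551616
Output grid:
  Row 0: .......  (7 black, running=7)
  Row 1: .......  (7 black, running=14)
  Row 2: .#.#.#.  (4 black, running=18)
  Row 3: #.#.#.#  (3 black, running=21)
  Row 4: .#.#.#.  (4 black, running=25)
  Row 5: #######  (0 black, running=25)
  Row 6: #.#.##.  (3 black, running=28)

Answer: 28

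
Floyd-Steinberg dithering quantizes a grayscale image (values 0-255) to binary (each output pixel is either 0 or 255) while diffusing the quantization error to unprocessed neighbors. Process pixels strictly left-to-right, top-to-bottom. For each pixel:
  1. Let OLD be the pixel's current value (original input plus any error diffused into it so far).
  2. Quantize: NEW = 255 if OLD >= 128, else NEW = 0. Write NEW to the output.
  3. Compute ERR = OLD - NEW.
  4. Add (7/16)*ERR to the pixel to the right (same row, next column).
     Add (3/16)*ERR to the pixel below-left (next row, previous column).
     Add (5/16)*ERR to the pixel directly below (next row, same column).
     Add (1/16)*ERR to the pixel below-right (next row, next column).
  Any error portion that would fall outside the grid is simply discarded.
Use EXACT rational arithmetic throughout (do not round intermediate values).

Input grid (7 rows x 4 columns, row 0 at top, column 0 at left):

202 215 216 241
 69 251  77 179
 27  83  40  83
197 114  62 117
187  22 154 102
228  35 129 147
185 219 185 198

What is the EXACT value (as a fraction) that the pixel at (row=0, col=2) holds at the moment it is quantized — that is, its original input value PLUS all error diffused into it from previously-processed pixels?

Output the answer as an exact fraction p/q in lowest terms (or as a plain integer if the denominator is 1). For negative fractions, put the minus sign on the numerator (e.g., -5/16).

(0,0): OLD=202 → NEW=255, ERR=-53
(0,1): OLD=3069/16 → NEW=255, ERR=-1011/16
(0,2): OLD=48219/256 → NEW=255, ERR=-17061/256
Target (0,2): original=216, with diffused error = 48219/256

Answer: 48219/256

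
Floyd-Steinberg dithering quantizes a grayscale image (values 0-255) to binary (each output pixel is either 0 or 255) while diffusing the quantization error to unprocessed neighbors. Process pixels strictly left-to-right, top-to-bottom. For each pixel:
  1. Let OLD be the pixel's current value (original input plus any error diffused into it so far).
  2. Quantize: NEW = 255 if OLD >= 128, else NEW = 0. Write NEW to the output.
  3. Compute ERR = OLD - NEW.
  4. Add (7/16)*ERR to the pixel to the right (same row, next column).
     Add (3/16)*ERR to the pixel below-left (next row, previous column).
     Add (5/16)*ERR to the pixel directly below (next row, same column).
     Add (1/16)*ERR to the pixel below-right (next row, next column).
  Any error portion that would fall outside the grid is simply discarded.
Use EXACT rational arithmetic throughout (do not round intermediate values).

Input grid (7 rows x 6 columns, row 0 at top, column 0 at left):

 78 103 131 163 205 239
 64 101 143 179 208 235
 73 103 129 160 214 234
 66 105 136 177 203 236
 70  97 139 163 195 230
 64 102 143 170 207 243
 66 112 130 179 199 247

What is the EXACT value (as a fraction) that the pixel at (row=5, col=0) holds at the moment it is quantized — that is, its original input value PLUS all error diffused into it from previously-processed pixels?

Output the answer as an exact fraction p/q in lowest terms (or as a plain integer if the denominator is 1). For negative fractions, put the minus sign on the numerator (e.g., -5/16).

Answer: 30715805163279/274877906944

Derivation:
(0,0): OLD=78 → NEW=0, ERR=78
(0,1): OLD=1097/8 → NEW=255, ERR=-943/8
(0,2): OLD=10167/128 → NEW=0, ERR=10167/128
(0,3): OLD=404993/2048 → NEW=255, ERR=-117247/2048
(0,4): OLD=5896711/32768 → NEW=255, ERR=-2459129/32768
(0,5): OLD=108090929/524288 → NEW=255, ERR=-25602511/524288
(1,0): OLD=8483/128 → NEW=0, ERR=8483/128
(1,1): OLD=115637/1024 → NEW=0, ERR=115637/1024
(1,2): OLD=6524953/32768 → NEW=255, ERR=-1830887/32768
(1,3): OLD=16719237/131072 → NEW=0, ERR=16719237/131072
(1,4): OLD=1909416015/8388608 → NEW=255, ERR=-229679025/8388608
(1,5): OLD=27255675001/134217728 → NEW=255, ERR=-6969845639/134217728
(2,0): OLD=1882263/16384 → NEW=0, ERR=1882263/16384
(2,1): OLD=95534253/524288 → NEW=255, ERR=-38159187/524288
(2,2): OLD=928382151/8388608 → NEW=0, ERR=928382151/8388608
(2,3): OLD=16082961615/67108864 → NEW=255, ERR=-1029798705/67108864
(2,4): OLD=422980958573/2147483648 → NEW=255, ERR=-124627371667/2147483648
(2,5): OLD=6551401694923/34359738368 → NEW=255, ERR=-2210331588917/34359738368
(3,0): OLD=740332647/8388608 → NEW=0, ERR=740332647/8388608
(3,1): OLD=9985660059/67108864 → NEW=255, ERR=-7127100261/67108864
(3,2): OLD=62650350113/536870912 → NEW=0, ERR=62650350113/536870912
(3,3): OLD=7534899417155/34359738368 → NEW=255, ERR=-1226833866685/34359738368
(3,4): OLD=42942075857699/274877906944 → NEW=255, ERR=-27151790413021/274877906944
(3,5): OLD=743510876599341/4398046511104 → NEW=255, ERR=-377990983732179/4398046511104
(4,0): OLD=83393932777/1073741824 → NEW=0, ERR=83393932777/1073741824
(4,1): OLD=2150701498901/17179869184 → NEW=0, ERR=2150701498901/17179869184
(4,2): OLD=119244414217519/549755813888 → NEW=255, ERR=-20943318323921/549755813888
(4,3): OLD=1090256441055243/8796093022208 → NEW=0, ERR=1090256441055243/8796093022208
(4,4): OLD=28149303478327867/140737488355328 → NEW=255, ERR=-7738756052280773/140737488355328
(4,5): OLD=389362390693026237/2251799813685248 → NEW=255, ERR=-184846561796712003/2251799813685248
(5,0): OLD=30715805163279/274877906944 → NEW=0, ERR=30715805163279/274877906944
Target (5,0): original=64, with diffused error = 30715805163279/274877906944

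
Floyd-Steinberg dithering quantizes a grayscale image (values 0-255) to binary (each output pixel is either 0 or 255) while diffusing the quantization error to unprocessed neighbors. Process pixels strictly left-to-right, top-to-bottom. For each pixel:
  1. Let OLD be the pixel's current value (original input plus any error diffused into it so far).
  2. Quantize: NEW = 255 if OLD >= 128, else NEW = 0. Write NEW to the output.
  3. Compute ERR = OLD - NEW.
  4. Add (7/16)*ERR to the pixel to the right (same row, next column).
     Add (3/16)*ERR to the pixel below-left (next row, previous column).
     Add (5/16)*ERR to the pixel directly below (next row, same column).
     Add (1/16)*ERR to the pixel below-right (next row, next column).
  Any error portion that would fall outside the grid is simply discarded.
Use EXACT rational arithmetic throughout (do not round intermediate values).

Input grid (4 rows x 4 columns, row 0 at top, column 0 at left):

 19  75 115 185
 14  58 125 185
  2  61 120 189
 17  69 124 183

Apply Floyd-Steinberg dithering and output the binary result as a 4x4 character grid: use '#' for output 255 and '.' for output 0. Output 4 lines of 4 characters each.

(0,0): OLD=19 → NEW=0, ERR=19
(0,1): OLD=1333/16 → NEW=0, ERR=1333/16
(0,2): OLD=38771/256 → NEW=255, ERR=-26509/256
(0,3): OLD=572197/4096 → NEW=255, ERR=-472283/4096
(1,0): OLD=9103/256 → NEW=0, ERR=9103/256
(1,1): OLD=166633/2048 → NEW=0, ERR=166633/2048
(1,2): OLD=7328541/65536 → NEW=0, ERR=7328541/65536
(1,3): OLD=200717403/1048576 → NEW=255, ERR=-66669477/1048576
(2,0): OLD=929555/32768 → NEW=0, ERR=929555/32768
(2,1): OLD=127954177/1048576 → NEW=0, ERR=127954177/1048576
(2,2): OLD=422567013/2097152 → NEW=255, ERR=-112206747/2097152
(2,3): OLD=5124158961/33554432 → NEW=255, ERR=-3432221199/33554432
(3,0): OLD=817804003/16777216 → NEW=0, ERR=817804003/16777216
(3,1): OLD=32265978877/268435456 → NEW=0, ERR=32265978877/268435456
(3,2): OLD=637008439299/4294967296 → NEW=255, ERR=-458208221181/4294967296
(3,3): OLD=6941785709205/68719476736 → NEW=0, ERR=6941785709205/68719476736
Row 0: ..##
Row 1: ...#
Row 2: ..##
Row 3: ..#.

Answer: ..##
...#
..##
..#.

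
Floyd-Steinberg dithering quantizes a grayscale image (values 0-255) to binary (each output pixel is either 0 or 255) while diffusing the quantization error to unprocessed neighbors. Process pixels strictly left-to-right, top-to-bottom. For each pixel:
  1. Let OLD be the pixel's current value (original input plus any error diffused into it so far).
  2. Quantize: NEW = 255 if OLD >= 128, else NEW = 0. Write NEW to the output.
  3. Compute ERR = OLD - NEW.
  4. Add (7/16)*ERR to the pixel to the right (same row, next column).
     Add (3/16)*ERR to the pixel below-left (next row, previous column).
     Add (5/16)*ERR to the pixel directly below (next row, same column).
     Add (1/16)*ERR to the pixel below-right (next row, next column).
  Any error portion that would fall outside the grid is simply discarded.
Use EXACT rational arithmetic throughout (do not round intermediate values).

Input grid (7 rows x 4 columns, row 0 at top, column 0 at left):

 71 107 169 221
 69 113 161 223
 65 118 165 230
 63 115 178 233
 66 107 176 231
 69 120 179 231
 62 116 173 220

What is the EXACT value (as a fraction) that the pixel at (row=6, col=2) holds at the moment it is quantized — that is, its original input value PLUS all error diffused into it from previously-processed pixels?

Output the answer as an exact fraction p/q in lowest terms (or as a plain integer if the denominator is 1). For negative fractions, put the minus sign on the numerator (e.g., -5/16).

(0,0): OLD=71 → NEW=0, ERR=71
(0,1): OLD=2209/16 → NEW=255, ERR=-1871/16
(0,2): OLD=30167/256 → NEW=0, ERR=30167/256
(0,3): OLD=1116385/4096 → NEW=255, ERR=71905/4096
(1,0): OLD=17731/256 → NEW=0, ERR=17731/256
(1,1): OLD=272981/2048 → NEW=255, ERR=-249259/2048
(1,2): OLD=9211769/65536 → NEW=255, ERR=-7499911/65536
(1,3): OLD=194808223/1048576 → NEW=255, ERR=-72578657/1048576
(2,0): OLD=2091383/32768 → NEW=0, ERR=2091383/32768
(2,1): OLD=95169293/1048576 → NEW=0, ERR=95169293/1048576
(2,2): OLD=311134529/2097152 → NEW=255, ERR=-223639231/2097152
(2,3): OLD=5186261021/33554432 → NEW=255, ERR=-3370119139/33554432
(3,0): OLD=1677093767/16777216 → NEW=0, ERR=1677093767/16777216
(3,1): OLD=45926723801/268435456 → NEW=255, ERR=-22524317479/268435456
(3,2): OLD=407185328167/4294967296 → NEW=0, ERR=407185328167/4294967296
(3,3): OLD=16247045982609/68719476736 → NEW=255, ERR=-1276420585071/68719476736
(4,0): OLD=350062390459/4294967296 → NEW=0, ERR=350062390459/4294967296
(4,1): OLD=4826183667249/34359738368 → NEW=255, ERR=-3935549616591/34359738368
(4,2): OLD=161395691079825/1099511627776 → NEW=255, ERR=-118979774003055/1099511627776
(4,3): OLD=3233062355443783/17592186044416 → NEW=255, ERR=-1252945085882297/17592186044416
(5,0): OLD=40128997926859/549755813888 → NEW=0, ERR=40128997926859/549755813888
(5,1): OLD=1775857007599725/17592186044416 → NEW=0, ERR=1775857007599725/17592186044416
(5,2): OLD=1485087540713113/8796093022208 → NEW=255, ERR=-757916179949927/8796093022208
(5,3): OLD=46241491287402193/281474976710656 → NEW=255, ERR=-25534627773815087/281474976710656
(6,0): OLD=29199659247157287/281474976710656 → NEW=0, ERR=29199659247157287/281474976710656
(6,1): OLD=816669825776415361/4503599627370496 → NEW=255, ERR=-331748079203061119/4503599627370496
(6,2): OLD=7432419054270697399/72057594037927936 → NEW=0, ERR=7432419054270697399/72057594037927936
Target (6,2): original=173, with diffused error = 7432419054270697399/72057594037927936

Answer: 7432419054270697399/72057594037927936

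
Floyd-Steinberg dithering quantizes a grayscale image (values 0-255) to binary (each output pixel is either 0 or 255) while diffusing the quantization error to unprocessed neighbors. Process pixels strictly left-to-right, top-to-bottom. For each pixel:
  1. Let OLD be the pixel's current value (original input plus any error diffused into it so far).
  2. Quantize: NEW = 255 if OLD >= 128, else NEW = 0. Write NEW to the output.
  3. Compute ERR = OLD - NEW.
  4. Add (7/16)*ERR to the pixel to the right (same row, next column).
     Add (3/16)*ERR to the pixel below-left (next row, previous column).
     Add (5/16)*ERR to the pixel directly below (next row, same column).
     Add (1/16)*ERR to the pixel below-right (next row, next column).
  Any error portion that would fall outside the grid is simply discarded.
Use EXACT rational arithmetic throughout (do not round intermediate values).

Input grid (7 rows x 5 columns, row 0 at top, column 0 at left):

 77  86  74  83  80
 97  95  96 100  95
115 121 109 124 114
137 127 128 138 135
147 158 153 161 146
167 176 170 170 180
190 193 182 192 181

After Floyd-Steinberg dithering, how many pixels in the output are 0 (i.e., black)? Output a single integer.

Answer: 17

Derivation:
(0,0): OLD=77 → NEW=0, ERR=77
(0,1): OLD=1915/16 → NEW=0, ERR=1915/16
(0,2): OLD=32349/256 → NEW=0, ERR=32349/256
(0,3): OLD=566411/4096 → NEW=255, ERR=-478069/4096
(0,4): OLD=1896397/65536 → NEW=0, ERR=1896397/65536
(1,0): OLD=36737/256 → NEW=255, ERR=-28543/256
(1,1): OLD=229639/2048 → NEW=0, ERR=229639/2048
(1,2): OLD=11150355/65536 → NEW=255, ERR=-5561325/65536
(1,3): OLD=10413335/262144 → NEW=0, ERR=10413335/262144
(1,4): OLD=478683749/4194304 → NEW=0, ERR=478683749/4194304
(2,0): OLD=3315517/32768 → NEW=0, ERR=3315517/32768
(2,1): OLD=186046191/1048576 → NEW=255, ERR=-81340689/1048576
(2,2): OLD=1056960909/16777216 → NEW=0, ERR=1056960909/16777216
(2,3): OLD=48337495895/268435456 → NEW=255, ERR=-20113545385/268435456
(2,4): OLD=512673508769/4294967296 → NEW=0, ERR=512673508769/4294967296
(3,0): OLD=2584939245/16777216 → NEW=255, ERR=-1693250835/16777216
(3,1): OLD=10299859689/134217728 → NEW=0, ERR=10299859689/134217728
(3,2): OLD=697346869715/4294967296 → NEW=255, ERR=-397869790765/4294967296
(3,3): OLD=862214767803/8589934592 → NEW=0, ERR=862214767803/8589934592
(3,4): OLD=29072863728711/137438953472 → NEW=255, ERR=-5974069406649/137438953472
(4,0): OLD=278849641923/2147483648 → NEW=255, ERR=-268758688317/2147483648
(4,1): OLD=7115951652035/68719476736 → NEW=0, ERR=7115951652035/68719476736
(4,2): OLD=212174039940813/1099511627776 → NEW=255, ERR=-68201425142067/1099511627776
(4,3): OLD=2661517096355011/17592186044416 → NEW=255, ERR=-1824490344971069/17592186044416
(4,4): OLD=26266325609163477/281474976710656 → NEW=0, ERR=26266325609163477/281474976710656
(5,0): OLD=161964906663977/1099511627776 → NEW=255, ERR=-118410558418903/1099511627776
(5,1): OLD=1247209121601595/8796093022208 → NEW=255, ERR=-995794599061445/8796093022208
(5,2): OLD=24801720230593683/281474976710656 → NEW=0, ERR=24801720230593683/281474976710656
(5,3): OLD=213651040665143965/1125899906842624 → NEW=255, ERR=-73453435579725155/1125899906842624
(5,4): OLD=3136976812753802159/18014398509481984 → NEW=255, ERR=-1456694807164103761/18014398509481984
(6,0): OLD=19016316653571865/140737488355328 → NEW=255, ERR=-16871742877036775/140737488355328
(6,1): OLD=517755249690701559/4503599627370496 → NEW=0, ERR=517755249690701559/4503599627370496
(6,2): OLD=17331618419509128205/72057594037927936 → NEW=255, ERR=-1043068060162495475/72057594037927936
(6,3): OLD=179423255770927839183/1152921504606846976 → NEW=255, ERR=-114571727903818139697/1152921504606846976
(6,4): OLD=1995499925688550102377/18446744073709551616 → NEW=0, ERR=1995499925688550102377/18446744073709551616
Output grid:
  Row 0: ...#.  (4 black, running=4)
  Row 1: #.#..  (3 black, running=7)
  Row 2: .#.#.  (3 black, running=10)
  Row 3: #.#.#  (2 black, running=12)
  Row 4: #.##.  (2 black, running=14)
  Row 5: ##.##  (1 black, running=15)
  Row 6: #.##.  (2 black, running=17)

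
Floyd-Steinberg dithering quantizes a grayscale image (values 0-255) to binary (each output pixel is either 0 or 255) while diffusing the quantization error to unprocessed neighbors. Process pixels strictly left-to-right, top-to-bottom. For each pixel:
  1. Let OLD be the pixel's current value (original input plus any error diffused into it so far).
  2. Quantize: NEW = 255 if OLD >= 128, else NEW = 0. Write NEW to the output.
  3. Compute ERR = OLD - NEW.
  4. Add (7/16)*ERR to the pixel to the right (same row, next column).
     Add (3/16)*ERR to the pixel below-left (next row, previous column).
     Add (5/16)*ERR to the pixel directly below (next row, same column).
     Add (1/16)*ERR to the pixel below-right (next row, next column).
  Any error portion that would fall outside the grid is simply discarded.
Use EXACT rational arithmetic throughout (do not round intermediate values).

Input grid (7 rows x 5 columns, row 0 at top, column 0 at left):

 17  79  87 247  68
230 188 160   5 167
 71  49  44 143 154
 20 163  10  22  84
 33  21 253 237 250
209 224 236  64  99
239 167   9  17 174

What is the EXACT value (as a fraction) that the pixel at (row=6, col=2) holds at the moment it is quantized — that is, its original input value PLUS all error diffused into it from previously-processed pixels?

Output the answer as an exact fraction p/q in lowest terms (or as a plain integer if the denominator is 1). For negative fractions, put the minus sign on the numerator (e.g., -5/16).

(0,0): OLD=17 → NEW=0, ERR=17
(0,1): OLD=1383/16 → NEW=0, ERR=1383/16
(0,2): OLD=31953/256 → NEW=0, ERR=31953/256
(0,3): OLD=1235383/4096 → NEW=255, ERR=190903/4096
(0,4): OLD=5792769/65536 → NEW=0, ERR=5792769/65536
(1,0): OLD=64389/256 → NEW=255, ERR=-891/256
(1,1): OLD=487331/2048 → NEW=255, ERR=-34909/2048
(1,2): OLD=13480031/65536 → NEW=255, ERR=-3231649/65536
(1,3): OLD=5862963/262144 → NEW=0, ERR=5862963/262144
(1,4): OLD=869562681/4194304 → NEW=255, ERR=-199984839/4194304
(2,0): OLD=2186161/32768 → NEW=0, ERR=2186161/32768
(2,1): OLD=66477995/1048576 → NEW=0, ERR=66477995/1048576
(2,2): OLD=997493697/16777216 → NEW=0, ERR=997493697/16777216
(2,3): OLD=44017754035/268435456 → NEW=255, ERR=-24433287245/268435456
(2,4): OLD=432400478501/4294967296 → NEW=0, ERR=432400478501/4294967296
(3,0): OLD=884764065/16777216 → NEW=0, ERR=884764065/16777216
(3,1): OLD=29689181453/134217728 → NEW=255, ERR=-4536339187/134217728
(3,2): OLD=2958925087/4294967296 → NEW=0, ERR=2958925087/4294967296
(3,3): OLD=141304725767/8589934592 → NEW=0, ERR=141304725767/8589934592
(3,4): OLD=16076144765187/137438953472 → NEW=0, ERR=16076144765187/137438953472
(4,0): OLD=92648505423/2147483648 → NEW=0, ERR=92648505423/2147483648
(4,1): OLD=2249750193359/68719476736 → NEW=0, ERR=2249750193359/68719476736
(4,2): OLD=295230114942465/1099511627776 → NEW=255, ERR=14854649859585/1099511627776
(4,3): OLD=4750350625221327/17592186044416 → NEW=255, ERR=264343183895247/17592186044416
(4,4): OLD=82797271193021225/281474976710656 → NEW=255, ERR=11021152131803945/281474976710656
(5,0): OLD=251370941652941/1099511627776 → NEW=255, ERR=-29004523429939/1099511627776
(5,1): OLD=2004799004881831/8796093022208 → NEW=255, ERR=-238204715781209/8796093022208
(5,2): OLD=65650566072730335/281474976710656 → NEW=255, ERR=-6125552988486945/281474976710656
(5,3): OLD=75841301675847121/1125899906842624 → NEW=0, ERR=75841301675847121/1125899906842624
(5,4): OLD=2551655570575020971/18014398509481984 → NEW=255, ERR=-2042016049342884949/18014398509481984
(6,0): OLD=31761464632382205/140737488355328 → NEW=255, ERR=-4126594898226435/140737488355328
(6,1): OLD=630414237707184083/4503599627370496 → NEW=255, ERR=-518003667272292397/4503599627370496
(6,2): OLD=-2679416758013464511/72057594037927936 → NEW=0, ERR=-2679416758013464511/72057594037927936
Target (6,2): original=9, with diffused error = -2679416758013464511/72057594037927936

Answer: -2679416758013464511/72057594037927936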